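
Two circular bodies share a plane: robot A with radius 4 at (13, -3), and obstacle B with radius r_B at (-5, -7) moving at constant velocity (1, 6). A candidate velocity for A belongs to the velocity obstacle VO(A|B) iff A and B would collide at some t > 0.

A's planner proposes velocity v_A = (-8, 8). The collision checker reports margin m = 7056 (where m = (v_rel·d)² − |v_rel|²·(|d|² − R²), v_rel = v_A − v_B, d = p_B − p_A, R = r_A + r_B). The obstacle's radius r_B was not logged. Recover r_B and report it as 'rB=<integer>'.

m = 7056
d = (-18, -4);  v_rel = (-9, 2),  |v_rel|² = 85
v_rel×d = (-9)·(-4) − (2)·(-18) = 72
since m = R²·85 − 72²:  R² = (5184 + 7056) / 85 = 144
R = √144 = 12  ⇒  r_B = 12 − 4 = 8

rB=8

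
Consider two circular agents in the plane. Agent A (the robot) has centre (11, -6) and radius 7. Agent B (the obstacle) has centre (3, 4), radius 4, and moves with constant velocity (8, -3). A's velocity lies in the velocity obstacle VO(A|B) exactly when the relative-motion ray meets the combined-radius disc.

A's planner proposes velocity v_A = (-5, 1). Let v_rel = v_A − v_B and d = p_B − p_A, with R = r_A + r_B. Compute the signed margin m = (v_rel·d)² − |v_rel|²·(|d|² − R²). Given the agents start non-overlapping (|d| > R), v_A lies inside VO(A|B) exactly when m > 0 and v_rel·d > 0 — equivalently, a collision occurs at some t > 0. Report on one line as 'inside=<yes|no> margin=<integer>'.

d = (-8, 10),  |d|² = 164;  R = 7+4 = 11,  c = 164−11² = 43
v_rel = (-13, 4),  |v_rel|² = 185;  v_rel·d = (-13)·(-8) + (4)·(10) = 144
185·t² − 288·t + 43 = 0  ⇒  m = 144² − 185·43 = 12781
m = 12781 > 0,  v_rel·d = 144 > 0  ⇒  inside

inside=yes margin=12781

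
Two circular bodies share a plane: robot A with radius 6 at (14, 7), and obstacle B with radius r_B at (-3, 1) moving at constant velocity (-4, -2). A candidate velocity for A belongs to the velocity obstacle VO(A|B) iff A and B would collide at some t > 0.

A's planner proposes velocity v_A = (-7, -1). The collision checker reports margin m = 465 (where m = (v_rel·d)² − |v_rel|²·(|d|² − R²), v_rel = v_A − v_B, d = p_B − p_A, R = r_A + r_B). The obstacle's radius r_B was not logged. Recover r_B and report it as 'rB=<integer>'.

m = 465
d = (-17, -6);  v_rel = (-3, 1),  |v_rel|² = 10
v_rel×d = (-3)·(-6) − (1)·(-17) = 35
since m = R²·10 − 35²:  R² = (1225 + 465) / 10 = 169
R = √169 = 13  ⇒  r_B = 13 − 6 = 7

rB=7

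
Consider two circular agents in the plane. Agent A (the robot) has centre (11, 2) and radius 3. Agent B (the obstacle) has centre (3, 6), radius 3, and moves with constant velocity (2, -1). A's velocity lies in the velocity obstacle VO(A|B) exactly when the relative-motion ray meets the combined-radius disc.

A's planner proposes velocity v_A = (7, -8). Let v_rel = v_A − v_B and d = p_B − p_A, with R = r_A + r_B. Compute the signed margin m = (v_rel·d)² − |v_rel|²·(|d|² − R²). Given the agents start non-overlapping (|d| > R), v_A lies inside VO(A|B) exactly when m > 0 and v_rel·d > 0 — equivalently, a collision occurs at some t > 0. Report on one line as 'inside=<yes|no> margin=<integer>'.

d = (-8, 4),  |d|² = 80;  R = 3+3 = 6,  c = 80−6² = 44
v_rel = (5, -7),  |v_rel|² = 74;  v_rel·d = (5)·(-8) + (-7)·(4) = -68
74·t² + 136·t + 44 = 0  ⇒  m = (-68)² − 74·44 = 1368
m = 1368 > 0,  v_rel·d = -68 < 0  ⇒  outside

inside=no margin=1368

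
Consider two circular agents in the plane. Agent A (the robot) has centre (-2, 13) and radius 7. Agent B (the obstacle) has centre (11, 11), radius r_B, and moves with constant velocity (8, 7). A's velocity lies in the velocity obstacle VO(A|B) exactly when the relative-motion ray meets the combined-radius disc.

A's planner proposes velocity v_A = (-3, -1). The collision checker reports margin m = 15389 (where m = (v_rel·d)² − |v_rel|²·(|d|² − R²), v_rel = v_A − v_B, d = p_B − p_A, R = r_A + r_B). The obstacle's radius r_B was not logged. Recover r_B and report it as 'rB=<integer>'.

m = 15389
d = (13, -2);  v_rel = (-11, -8),  |v_rel|² = 185
v_rel×d = (-11)·(-2) − (-8)·(13) = 126
since m = R²·185 − 126²:  R² = (15876 + 15389) / 185 = 169
R = √169 = 13  ⇒  r_B = 13 − 7 = 6

rB=6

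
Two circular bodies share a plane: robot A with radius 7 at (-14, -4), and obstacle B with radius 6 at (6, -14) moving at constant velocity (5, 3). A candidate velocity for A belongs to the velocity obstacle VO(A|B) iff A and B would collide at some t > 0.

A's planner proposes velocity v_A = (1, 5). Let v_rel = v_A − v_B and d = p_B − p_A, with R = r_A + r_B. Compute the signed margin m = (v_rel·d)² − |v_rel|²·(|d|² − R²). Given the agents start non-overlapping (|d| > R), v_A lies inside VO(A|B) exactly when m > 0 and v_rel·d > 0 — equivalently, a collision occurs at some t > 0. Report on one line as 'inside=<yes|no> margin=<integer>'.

d = (20, -10),  |d|² = 500;  R = 7+6 = 13,  c = 500−13² = 331
v_rel = (-4, 2),  |v_rel|² = 20;  v_rel·d = (-4)·(20) + (2)·(-10) = -100
20·t² + 200·t + 331 = 0  ⇒  m = (-100)² − 20·331 = 3380
m = 3380 > 0,  v_rel·d = -100 < 0  ⇒  outside

inside=no margin=3380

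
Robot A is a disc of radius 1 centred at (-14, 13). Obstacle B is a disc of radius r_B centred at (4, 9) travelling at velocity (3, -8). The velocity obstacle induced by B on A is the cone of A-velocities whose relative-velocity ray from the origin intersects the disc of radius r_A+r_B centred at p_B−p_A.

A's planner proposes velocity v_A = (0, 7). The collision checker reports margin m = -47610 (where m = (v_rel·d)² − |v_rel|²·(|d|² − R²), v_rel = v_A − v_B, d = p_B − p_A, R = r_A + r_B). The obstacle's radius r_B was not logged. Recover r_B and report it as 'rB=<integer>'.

m = -47610
d = (18, -4);  v_rel = (-3, 15),  |v_rel|² = 234
v_rel×d = (-3)·(-4) − (15)·(18) = -258
since m = R²·234 − (-258)²:  R² = (66564 + -47610) / 234 = 81
R = √81 = 9  ⇒  r_B = 9 − 1 = 8

rB=8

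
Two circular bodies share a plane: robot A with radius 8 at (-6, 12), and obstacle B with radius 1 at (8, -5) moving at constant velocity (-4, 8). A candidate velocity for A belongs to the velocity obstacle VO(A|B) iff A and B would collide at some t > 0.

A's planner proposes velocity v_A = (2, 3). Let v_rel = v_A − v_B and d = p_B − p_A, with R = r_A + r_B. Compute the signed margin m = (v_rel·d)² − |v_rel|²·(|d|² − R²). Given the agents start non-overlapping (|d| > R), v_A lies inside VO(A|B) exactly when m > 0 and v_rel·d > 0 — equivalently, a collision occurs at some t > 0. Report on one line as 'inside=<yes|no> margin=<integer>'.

d = (14, -17),  |d|² = 485;  R = 8+1 = 9,  c = 485−9² = 404
v_rel = (6, -5),  |v_rel|² = 61;  v_rel·d = (6)·(14) + (-5)·(-17) = 169
61·t² − 338·t + 404 = 0  ⇒  m = 169² − 61·404 = 3917
m = 3917 > 0,  v_rel·d = 169 > 0  ⇒  inside

inside=yes margin=3917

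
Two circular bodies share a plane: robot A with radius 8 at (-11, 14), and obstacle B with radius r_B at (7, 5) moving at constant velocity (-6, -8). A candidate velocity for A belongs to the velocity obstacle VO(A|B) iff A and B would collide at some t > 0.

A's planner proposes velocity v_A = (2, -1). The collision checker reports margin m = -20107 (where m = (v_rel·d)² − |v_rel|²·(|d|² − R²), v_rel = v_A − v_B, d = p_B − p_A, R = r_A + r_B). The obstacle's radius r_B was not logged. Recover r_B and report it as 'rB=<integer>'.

m = -20107
d = (18, -9);  v_rel = (8, 7),  |v_rel|² = 113
v_rel×d = (8)·(-9) − (7)·(18) = -198
since m = R²·113 − (-198)²:  R² = (39204 + -20107) / 113 = 169
R = √169 = 13  ⇒  r_B = 13 − 8 = 5

rB=5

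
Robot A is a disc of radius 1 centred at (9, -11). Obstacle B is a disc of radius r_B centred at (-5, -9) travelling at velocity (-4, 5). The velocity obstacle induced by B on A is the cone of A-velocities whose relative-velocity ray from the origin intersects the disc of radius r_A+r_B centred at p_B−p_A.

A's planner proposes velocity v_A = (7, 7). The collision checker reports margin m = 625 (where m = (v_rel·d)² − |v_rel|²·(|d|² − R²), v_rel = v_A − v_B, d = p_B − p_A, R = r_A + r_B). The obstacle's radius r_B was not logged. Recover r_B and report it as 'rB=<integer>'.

m = 625
d = (-14, 2);  v_rel = (11, 2),  |v_rel|² = 125
v_rel×d = (11)·(2) − (2)·(-14) = 50
since m = R²·125 − 50²:  R² = (2500 + 625) / 125 = 25
R = √25 = 5  ⇒  r_B = 5 − 1 = 4

rB=4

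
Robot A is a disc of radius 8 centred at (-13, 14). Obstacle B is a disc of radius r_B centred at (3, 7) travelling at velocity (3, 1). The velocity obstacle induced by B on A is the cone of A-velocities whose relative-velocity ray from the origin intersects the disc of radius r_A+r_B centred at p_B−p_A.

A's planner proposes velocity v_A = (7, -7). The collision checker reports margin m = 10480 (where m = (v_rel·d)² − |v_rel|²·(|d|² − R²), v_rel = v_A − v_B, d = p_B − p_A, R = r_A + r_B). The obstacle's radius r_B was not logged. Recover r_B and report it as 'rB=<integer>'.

m = 10480
d = (16, -7);  v_rel = (4, -8),  |v_rel|² = 80
v_rel×d = (4)·(-7) − (-8)·(16) = 100
since m = R²·80 − 100²:  R² = (10000 + 10480) / 80 = 256
R = √256 = 16  ⇒  r_B = 16 − 8 = 8

rB=8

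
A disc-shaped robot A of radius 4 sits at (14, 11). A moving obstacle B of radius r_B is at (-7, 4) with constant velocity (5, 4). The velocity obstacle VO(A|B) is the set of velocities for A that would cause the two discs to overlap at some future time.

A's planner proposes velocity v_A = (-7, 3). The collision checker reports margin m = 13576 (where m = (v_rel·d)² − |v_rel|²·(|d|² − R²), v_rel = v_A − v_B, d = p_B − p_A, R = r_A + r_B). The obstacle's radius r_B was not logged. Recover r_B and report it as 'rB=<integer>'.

m = 13576
d = (-21, -7);  v_rel = (-12, -1),  |v_rel|² = 145
v_rel×d = (-12)·(-7) − (-1)·(-21) = 63
since m = R²·145 − 63²:  R² = (3969 + 13576) / 145 = 121
R = √121 = 11  ⇒  r_B = 11 − 4 = 7

rB=7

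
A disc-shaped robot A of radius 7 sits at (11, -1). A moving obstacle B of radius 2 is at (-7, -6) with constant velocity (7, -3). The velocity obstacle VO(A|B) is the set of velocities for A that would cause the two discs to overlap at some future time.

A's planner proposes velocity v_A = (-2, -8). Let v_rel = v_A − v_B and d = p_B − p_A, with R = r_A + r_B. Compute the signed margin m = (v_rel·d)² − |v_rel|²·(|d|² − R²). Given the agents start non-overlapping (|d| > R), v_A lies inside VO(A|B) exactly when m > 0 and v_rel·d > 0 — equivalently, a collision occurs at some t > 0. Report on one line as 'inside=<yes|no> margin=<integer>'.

d = (-18, -5),  |d|² = 349;  R = 7+2 = 9,  c = 349−9² = 268
v_rel = (-9, -5),  |v_rel|² = 106;  v_rel·d = (-9)·(-18) + (-5)·(-5) = 187
106·t² − 374·t + 268 = 0  ⇒  m = 187² − 106·268 = 6561
m = 6561 > 0,  v_rel·d = 187 > 0  ⇒  inside

inside=yes margin=6561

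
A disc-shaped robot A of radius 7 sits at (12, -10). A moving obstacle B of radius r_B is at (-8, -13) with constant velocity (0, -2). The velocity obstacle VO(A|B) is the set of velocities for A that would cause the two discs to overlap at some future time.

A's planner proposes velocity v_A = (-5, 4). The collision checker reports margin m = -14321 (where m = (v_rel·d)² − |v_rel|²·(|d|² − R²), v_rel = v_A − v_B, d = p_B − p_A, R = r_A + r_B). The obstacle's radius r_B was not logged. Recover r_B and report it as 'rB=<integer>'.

m = -14321
d = (-20, -3);  v_rel = (-5, 6),  |v_rel|² = 61
v_rel×d = (-5)·(-3) − (6)·(-20) = 135
since m = R²·61 − 135²:  R² = (18225 + -14321) / 61 = 64
R = √64 = 8  ⇒  r_B = 8 − 7 = 1

rB=1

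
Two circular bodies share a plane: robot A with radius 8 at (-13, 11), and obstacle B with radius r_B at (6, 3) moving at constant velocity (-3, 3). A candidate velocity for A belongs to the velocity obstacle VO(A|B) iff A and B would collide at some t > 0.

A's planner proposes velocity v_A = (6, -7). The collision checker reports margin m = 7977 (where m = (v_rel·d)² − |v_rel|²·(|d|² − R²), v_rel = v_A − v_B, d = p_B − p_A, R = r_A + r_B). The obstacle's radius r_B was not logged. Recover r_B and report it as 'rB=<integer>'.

m = 7977
d = (19, -8);  v_rel = (9, -10),  |v_rel|² = 181
v_rel×d = (9)·(-8) − (-10)·(19) = 118
since m = R²·181 − 118²:  R² = (13924 + 7977) / 181 = 121
R = √121 = 11  ⇒  r_B = 11 − 8 = 3

rB=3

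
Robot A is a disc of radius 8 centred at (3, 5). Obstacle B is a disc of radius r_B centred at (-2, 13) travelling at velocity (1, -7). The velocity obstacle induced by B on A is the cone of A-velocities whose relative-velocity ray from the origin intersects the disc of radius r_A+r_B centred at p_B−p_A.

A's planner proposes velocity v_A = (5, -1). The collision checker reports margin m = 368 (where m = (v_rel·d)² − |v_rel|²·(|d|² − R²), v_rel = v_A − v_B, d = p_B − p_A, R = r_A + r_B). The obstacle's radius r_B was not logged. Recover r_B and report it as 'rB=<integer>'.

m = 368
d = (-5, 8);  v_rel = (4, 6),  |v_rel|² = 52
v_rel×d = (4)·(8) − (6)·(-5) = 62
since m = R²·52 − 62²:  R² = (3844 + 368) / 52 = 81
R = √81 = 9  ⇒  r_B = 9 − 8 = 1

rB=1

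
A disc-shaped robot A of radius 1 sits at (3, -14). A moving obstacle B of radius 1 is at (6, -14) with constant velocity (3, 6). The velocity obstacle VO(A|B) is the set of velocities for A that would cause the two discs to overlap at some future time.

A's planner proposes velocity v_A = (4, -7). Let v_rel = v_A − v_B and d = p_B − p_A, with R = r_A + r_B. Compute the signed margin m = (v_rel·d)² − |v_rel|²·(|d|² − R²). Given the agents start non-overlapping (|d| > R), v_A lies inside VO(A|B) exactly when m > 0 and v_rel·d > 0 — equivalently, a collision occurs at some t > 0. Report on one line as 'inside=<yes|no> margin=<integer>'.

d = (3, 0),  |d|² = 9;  R = 1+1 = 2,  c = 9−2² = 5
v_rel = (1, -13),  |v_rel|² = 170;  v_rel·d = (1)·(3) + (-13)·(0) = 3
170·t² − 6·t + 5 = 0  ⇒  m = 3² − 170·5 = -841
m = -841 < 0,  v_rel·d = 3 > 0  ⇒  outside

inside=no margin=-841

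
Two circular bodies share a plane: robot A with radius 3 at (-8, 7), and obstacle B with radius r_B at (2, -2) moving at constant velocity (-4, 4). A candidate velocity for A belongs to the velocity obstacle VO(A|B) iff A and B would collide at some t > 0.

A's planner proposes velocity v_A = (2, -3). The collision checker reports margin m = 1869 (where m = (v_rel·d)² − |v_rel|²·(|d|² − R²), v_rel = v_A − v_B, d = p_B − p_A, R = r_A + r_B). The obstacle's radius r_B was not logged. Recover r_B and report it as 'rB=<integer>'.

m = 1869
d = (10, -9);  v_rel = (6, -7),  |v_rel|² = 85
v_rel×d = (6)·(-9) − (-7)·(10) = 16
since m = R²·85 − 16²:  R² = (256 + 1869) / 85 = 25
R = √25 = 5  ⇒  r_B = 5 − 3 = 2

rB=2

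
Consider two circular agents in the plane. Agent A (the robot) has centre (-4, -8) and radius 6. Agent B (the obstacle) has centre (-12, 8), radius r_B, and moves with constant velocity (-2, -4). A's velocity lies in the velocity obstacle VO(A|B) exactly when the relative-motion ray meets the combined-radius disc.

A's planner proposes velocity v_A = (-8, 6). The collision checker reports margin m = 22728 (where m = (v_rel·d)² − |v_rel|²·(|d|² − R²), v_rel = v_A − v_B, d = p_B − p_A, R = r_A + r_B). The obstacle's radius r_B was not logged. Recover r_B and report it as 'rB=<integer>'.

m = 22728
d = (-8, 16);  v_rel = (-6, 10),  |v_rel|² = 136
v_rel×d = (-6)·(16) − (10)·(-8) = -16
since m = R²·136 − (-16)²:  R² = (256 + 22728) / 136 = 169
R = √169 = 13  ⇒  r_B = 13 − 6 = 7

rB=7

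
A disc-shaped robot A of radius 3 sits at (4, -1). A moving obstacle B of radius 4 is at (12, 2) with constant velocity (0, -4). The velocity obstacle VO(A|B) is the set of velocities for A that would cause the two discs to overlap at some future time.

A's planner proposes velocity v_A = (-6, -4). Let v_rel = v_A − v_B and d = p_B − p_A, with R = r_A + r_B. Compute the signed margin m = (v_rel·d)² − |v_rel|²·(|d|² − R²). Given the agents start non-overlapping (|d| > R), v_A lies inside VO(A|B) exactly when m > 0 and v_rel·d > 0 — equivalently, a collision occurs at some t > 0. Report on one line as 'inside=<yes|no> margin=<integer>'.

d = (8, 3),  |d|² = 73;  R = 3+4 = 7,  c = 73−7² = 24
v_rel = (-6, 0),  |v_rel|² = 36;  v_rel·d = (-6)·(8) + (0)·(3) = -48
36·t² + 96·t + 24 = 0  ⇒  m = (-48)² − 36·24 = 1440
m = 1440 > 0,  v_rel·d = -48 < 0  ⇒  outside

inside=no margin=1440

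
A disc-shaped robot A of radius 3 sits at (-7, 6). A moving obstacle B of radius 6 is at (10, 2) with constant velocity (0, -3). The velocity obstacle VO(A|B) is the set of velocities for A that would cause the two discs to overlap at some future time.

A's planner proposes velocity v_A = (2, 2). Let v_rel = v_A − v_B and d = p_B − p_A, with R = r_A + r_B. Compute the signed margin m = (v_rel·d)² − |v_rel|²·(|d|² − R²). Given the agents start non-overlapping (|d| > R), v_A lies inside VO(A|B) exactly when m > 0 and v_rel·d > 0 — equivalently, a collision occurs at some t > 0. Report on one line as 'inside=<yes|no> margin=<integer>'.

d = (17, -4),  |d|² = 305;  R = 3+6 = 9,  c = 305−9² = 224
v_rel = (2, 5),  |v_rel|² = 29;  v_rel·d = (2)·(17) + (5)·(-4) = 14
29·t² − 28·t + 224 = 0  ⇒  m = 14² − 29·224 = -6300
m = -6300 < 0,  v_rel·d = 14 > 0  ⇒  outside

inside=no margin=-6300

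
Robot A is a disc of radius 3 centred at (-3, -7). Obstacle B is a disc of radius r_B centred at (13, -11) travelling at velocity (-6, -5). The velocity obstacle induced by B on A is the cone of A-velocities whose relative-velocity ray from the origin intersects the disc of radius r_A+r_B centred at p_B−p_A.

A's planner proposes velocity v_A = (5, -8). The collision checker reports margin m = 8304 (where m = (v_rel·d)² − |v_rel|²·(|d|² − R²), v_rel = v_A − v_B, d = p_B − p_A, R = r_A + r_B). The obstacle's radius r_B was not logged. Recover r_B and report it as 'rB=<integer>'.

m = 8304
d = (16, -4);  v_rel = (11, -3),  |v_rel|² = 130
v_rel×d = (11)·(-4) − (-3)·(16) = 4
since m = R²·130 − 4²:  R² = (16 + 8304) / 130 = 64
R = √64 = 8  ⇒  r_B = 8 − 3 = 5

rB=5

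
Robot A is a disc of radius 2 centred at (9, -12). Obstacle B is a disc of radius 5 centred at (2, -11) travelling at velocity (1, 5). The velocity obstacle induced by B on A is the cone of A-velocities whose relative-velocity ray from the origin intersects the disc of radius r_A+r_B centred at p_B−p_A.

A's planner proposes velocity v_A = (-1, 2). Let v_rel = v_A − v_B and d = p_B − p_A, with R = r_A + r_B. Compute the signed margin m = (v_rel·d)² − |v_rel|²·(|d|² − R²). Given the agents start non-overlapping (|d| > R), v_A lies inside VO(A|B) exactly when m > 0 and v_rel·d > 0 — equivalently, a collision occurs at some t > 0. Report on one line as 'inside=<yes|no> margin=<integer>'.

d = (-7, 1),  |d|² = 50;  R = 2+5 = 7,  c = 50−7² = 1
v_rel = (-2, -3),  |v_rel|² = 13;  v_rel·d = (-2)·(-7) + (-3)·(1) = 11
13·t² − 22·t + 1 = 0  ⇒  m = 11² − 13·1 = 108
m = 108 > 0,  v_rel·d = 11 > 0  ⇒  inside

inside=yes margin=108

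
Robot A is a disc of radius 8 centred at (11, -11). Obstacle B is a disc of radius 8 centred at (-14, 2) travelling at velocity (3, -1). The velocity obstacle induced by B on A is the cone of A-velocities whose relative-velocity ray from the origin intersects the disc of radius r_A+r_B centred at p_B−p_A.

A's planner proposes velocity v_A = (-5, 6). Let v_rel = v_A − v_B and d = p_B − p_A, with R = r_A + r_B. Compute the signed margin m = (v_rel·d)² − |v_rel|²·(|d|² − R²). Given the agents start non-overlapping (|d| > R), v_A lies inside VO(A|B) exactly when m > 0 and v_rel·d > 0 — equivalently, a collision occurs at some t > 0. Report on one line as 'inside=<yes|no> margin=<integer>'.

d = (-25, 13),  |d|² = 794;  R = 8+8 = 16,  c = 794−16² = 538
v_rel = (-8, 7),  |v_rel|² = 113;  v_rel·d = (-8)·(-25) + (7)·(13) = 291
113·t² − 582·t + 538 = 0  ⇒  m = 291² − 113·538 = 23887
m = 23887 > 0,  v_rel·d = 291 > 0  ⇒  inside

inside=yes margin=23887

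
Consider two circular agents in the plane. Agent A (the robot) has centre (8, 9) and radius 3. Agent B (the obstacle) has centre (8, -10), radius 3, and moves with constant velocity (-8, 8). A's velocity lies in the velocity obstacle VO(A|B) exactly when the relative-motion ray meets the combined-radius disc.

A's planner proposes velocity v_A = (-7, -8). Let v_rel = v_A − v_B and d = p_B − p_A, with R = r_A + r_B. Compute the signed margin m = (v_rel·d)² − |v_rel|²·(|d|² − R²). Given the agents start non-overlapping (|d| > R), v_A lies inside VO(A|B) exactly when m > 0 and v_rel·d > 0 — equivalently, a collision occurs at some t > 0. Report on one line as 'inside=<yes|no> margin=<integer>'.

d = (0, -19),  |d|² = 361;  R = 3+3 = 6,  c = 361−6² = 325
v_rel = (1, -16),  |v_rel|² = 257;  v_rel·d = (1)·(0) + (-16)·(-19) = 304
257·t² − 608·t + 325 = 0  ⇒  m = 304² − 257·325 = 8891
m = 8891 > 0,  v_rel·d = 304 > 0  ⇒  inside

inside=yes margin=8891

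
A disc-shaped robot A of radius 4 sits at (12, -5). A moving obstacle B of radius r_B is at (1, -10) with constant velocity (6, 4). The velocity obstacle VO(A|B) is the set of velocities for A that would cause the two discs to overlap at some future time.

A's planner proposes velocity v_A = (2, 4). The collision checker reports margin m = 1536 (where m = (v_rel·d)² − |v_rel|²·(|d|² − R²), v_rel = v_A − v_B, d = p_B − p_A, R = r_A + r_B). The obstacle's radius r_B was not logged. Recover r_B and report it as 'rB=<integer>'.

m = 1536
d = (-11, -5);  v_rel = (-4, 0),  |v_rel|² = 16
v_rel×d = (-4)·(-5) − (0)·(-11) = 20
since m = R²·16 − 20²:  R² = (400 + 1536) / 16 = 121
R = √121 = 11  ⇒  r_B = 11 − 4 = 7

rB=7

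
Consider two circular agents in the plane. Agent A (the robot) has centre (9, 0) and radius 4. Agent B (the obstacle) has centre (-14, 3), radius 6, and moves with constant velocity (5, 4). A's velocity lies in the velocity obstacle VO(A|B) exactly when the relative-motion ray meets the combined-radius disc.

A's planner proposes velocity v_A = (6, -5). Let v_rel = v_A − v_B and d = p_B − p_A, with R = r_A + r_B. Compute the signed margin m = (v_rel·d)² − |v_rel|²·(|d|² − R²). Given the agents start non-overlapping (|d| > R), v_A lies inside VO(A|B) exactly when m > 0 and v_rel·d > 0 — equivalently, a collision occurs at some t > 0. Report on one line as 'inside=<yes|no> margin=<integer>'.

d = (-23, 3),  |d|² = 538;  R = 4+6 = 10,  c = 538−10² = 438
v_rel = (1, -9),  |v_rel|² = 82;  v_rel·d = (1)·(-23) + (-9)·(3) = -50
82·t² + 100·t + 438 = 0  ⇒  m = (-50)² − 82·438 = -33416
m = -33416 < 0,  v_rel·d = -50 < 0  ⇒  outside

inside=no margin=-33416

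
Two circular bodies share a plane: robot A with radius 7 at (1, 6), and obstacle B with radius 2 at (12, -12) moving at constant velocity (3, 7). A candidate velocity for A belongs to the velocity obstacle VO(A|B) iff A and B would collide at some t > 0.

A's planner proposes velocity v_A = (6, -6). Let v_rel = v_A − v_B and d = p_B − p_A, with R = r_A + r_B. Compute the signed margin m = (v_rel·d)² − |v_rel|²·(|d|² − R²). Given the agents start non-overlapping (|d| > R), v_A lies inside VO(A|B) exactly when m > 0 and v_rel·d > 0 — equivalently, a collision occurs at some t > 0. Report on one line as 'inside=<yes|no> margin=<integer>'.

d = (11, -18),  |d|² = 445;  R = 7+2 = 9,  c = 445−9² = 364
v_rel = (3, -13),  |v_rel|² = 178;  v_rel·d = (3)·(11) + (-13)·(-18) = 267
178·t² − 534·t + 364 = 0  ⇒  m = 267² − 178·364 = 6497
m = 6497 > 0,  v_rel·d = 267 > 0  ⇒  inside

inside=yes margin=6497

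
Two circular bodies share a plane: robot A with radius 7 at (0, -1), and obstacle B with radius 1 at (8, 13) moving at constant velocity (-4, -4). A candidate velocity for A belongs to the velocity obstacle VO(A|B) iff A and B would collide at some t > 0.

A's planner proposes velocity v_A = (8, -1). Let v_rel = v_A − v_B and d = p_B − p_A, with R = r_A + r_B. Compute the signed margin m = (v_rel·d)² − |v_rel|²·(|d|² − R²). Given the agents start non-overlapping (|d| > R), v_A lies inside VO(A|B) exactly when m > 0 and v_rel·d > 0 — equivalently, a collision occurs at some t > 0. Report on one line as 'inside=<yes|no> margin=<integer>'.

d = (8, 14),  |d|² = 260;  R = 7+1 = 8,  c = 260−8² = 196
v_rel = (12, 3),  |v_rel|² = 153;  v_rel·d = (12)·(8) + (3)·(14) = 138
153·t² − 276·t + 196 = 0  ⇒  m = 138² − 153·196 = -10944
m = -10944 < 0,  v_rel·d = 138 > 0  ⇒  outside

inside=no margin=-10944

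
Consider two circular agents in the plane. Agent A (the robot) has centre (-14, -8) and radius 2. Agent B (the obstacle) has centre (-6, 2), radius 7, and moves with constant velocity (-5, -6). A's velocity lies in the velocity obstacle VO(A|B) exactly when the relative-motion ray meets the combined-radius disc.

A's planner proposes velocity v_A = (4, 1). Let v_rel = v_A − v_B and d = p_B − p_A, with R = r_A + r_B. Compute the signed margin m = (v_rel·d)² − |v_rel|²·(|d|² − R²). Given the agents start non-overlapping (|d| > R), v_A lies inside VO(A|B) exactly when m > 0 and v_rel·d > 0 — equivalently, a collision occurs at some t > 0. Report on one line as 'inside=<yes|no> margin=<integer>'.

d = (8, 10),  |d|² = 164;  R = 2+7 = 9,  c = 164−9² = 83
v_rel = (9, 7),  |v_rel|² = 130;  v_rel·d = (9)·(8) + (7)·(10) = 142
130·t² − 284·t + 83 = 0  ⇒  m = 142² − 130·83 = 9374
m = 9374 > 0,  v_rel·d = 142 > 0  ⇒  inside

inside=yes margin=9374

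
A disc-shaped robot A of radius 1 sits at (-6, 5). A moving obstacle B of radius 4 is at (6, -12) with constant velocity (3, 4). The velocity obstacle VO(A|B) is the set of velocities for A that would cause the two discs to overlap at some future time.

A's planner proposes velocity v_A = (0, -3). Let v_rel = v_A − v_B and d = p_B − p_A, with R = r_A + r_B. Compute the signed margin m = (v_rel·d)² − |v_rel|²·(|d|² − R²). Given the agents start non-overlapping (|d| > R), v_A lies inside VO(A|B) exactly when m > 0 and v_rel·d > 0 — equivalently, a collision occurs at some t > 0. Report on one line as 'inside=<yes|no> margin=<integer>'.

d = (12, -17),  |d|² = 433;  R = 1+4 = 5,  c = 433−5² = 408
v_rel = (-3, -7),  |v_rel|² = 58;  v_rel·d = (-3)·(12) + (-7)·(-17) = 83
58·t² − 166·t + 408 = 0  ⇒  m = 83² − 58·408 = -16775
m = -16775 < 0,  v_rel·d = 83 > 0  ⇒  outside

inside=no margin=-16775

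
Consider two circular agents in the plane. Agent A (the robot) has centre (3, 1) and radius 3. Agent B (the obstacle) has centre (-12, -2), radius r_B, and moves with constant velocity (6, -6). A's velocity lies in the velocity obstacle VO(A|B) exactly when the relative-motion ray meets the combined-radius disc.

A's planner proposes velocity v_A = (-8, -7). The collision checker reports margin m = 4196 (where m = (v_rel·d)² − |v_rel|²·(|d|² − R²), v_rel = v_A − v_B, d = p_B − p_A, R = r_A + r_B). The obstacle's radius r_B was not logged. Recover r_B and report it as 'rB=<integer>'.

m = 4196
d = (-15, -3);  v_rel = (-14, -1),  |v_rel|² = 197
v_rel×d = (-14)·(-3) − (-1)·(-15) = 27
since m = R²·197 − 27²:  R² = (729 + 4196) / 197 = 25
R = √25 = 5  ⇒  r_B = 5 − 3 = 2

rB=2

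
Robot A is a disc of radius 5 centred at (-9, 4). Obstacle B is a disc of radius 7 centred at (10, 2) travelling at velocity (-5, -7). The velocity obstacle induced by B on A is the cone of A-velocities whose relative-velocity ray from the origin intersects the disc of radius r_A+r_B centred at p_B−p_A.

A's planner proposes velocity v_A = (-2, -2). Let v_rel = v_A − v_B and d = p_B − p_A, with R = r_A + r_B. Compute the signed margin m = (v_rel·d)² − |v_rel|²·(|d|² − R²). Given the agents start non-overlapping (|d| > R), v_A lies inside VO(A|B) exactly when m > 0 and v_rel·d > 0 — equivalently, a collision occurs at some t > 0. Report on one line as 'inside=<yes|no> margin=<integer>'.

d = (19, -2),  |d|² = 365;  R = 5+7 = 12,  c = 365−12² = 221
v_rel = (3, 5),  |v_rel|² = 34;  v_rel·d = (3)·(19) + (5)·(-2) = 47
34·t² − 94·t + 221 = 0  ⇒  m = 47² − 34·221 = -5305
m = -5305 < 0,  v_rel·d = 47 > 0  ⇒  outside

inside=no margin=-5305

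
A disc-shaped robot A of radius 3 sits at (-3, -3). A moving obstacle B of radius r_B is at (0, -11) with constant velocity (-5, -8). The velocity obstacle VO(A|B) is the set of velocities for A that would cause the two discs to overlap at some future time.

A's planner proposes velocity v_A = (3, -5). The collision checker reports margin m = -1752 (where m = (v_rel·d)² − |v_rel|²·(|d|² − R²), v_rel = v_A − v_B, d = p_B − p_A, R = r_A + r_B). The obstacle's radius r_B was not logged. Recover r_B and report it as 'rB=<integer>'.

m = -1752
d = (3, -8);  v_rel = (8, 3),  |v_rel|² = 73
v_rel×d = (8)·(-8) − (3)·(3) = -73
since m = R²·73 − (-73)²:  R² = (5329 + -1752) / 73 = 49
R = √49 = 7  ⇒  r_B = 7 − 3 = 4

rB=4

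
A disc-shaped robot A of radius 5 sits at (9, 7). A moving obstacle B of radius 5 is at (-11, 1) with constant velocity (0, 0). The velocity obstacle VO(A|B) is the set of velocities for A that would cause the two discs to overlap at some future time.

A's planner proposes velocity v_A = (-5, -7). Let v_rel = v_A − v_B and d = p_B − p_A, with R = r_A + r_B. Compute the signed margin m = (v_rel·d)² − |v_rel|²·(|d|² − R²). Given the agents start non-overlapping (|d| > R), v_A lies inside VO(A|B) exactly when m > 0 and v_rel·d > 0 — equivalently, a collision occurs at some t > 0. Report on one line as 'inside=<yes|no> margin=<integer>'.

d = (-20, -6),  |d|² = 436;  R = 5+5 = 10,  c = 436−10² = 336
v_rel = (-5, -7),  |v_rel|² = 74;  v_rel·d = (-5)·(-20) + (-7)·(-6) = 142
74·t² − 284·t + 336 = 0  ⇒  m = 142² − 74·336 = -4700
m = -4700 < 0,  v_rel·d = 142 > 0  ⇒  outside

inside=no margin=-4700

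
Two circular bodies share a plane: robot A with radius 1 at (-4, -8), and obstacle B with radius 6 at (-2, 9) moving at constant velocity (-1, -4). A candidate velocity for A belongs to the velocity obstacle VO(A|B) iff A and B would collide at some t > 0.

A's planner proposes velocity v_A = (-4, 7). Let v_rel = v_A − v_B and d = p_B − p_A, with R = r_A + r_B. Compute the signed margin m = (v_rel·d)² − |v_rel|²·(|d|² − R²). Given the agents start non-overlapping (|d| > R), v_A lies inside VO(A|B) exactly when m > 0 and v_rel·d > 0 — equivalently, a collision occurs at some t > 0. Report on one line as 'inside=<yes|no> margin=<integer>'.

d = (2, 17),  |d|² = 293;  R = 1+6 = 7,  c = 293−7² = 244
v_rel = (-3, 11),  |v_rel|² = 130;  v_rel·d = (-3)·(2) + (11)·(17) = 181
130·t² − 362·t + 244 = 0  ⇒  m = 181² − 130·244 = 1041
m = 1041 > 0,  v_rel·d = 181 > 0  ⇒  inside

inside=yes margin=1041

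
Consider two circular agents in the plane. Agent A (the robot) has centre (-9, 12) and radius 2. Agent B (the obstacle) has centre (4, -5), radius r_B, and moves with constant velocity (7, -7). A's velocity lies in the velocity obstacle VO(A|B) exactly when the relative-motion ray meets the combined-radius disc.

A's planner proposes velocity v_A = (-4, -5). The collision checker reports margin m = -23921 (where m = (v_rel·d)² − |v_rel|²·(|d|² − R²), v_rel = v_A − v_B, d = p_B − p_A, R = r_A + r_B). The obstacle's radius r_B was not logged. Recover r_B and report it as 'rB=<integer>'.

m = -23921
d = (13, -17);  v_rel = (-11, 2),  |v_rel|² = 125
v_rel×d = (-11)·(-17) − (2)·(13) = 161
since m = R²·125 − 161²:  R² = (25921 + -23921) / 125 = 16
R = √16 = 4  ⇒  r_B = 4 − 2 = 2

rB=2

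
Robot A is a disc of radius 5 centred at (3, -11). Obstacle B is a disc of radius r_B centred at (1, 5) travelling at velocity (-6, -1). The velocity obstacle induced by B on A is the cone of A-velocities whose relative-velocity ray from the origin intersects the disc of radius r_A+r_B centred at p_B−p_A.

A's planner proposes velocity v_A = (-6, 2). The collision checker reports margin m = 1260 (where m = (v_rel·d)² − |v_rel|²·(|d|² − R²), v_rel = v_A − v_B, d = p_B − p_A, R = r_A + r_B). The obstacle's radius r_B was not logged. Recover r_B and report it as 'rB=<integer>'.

m = 1260
d = (-2, 16);  v_rel = (0, 3),  |v_rel|² = 9
v_rel×d = (0)·(16) − (3)·(-2) = 6
since m = R²·9 − 6²:  R² = (36 + 1260) / 9 = 144
R = √144 = 12  ⇒  r_B = 12 − 5 = 7

rB=7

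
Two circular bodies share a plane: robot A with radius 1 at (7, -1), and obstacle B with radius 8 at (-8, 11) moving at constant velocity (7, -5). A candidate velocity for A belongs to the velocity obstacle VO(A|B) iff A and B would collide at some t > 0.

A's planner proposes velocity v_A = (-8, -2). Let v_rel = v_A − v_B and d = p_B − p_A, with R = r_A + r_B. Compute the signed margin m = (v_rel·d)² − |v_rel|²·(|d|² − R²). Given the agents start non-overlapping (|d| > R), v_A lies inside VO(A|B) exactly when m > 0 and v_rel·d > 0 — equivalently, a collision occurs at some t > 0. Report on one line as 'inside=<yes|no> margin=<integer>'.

d = (-15, 12),  |d|² = 369;  R = 1+8 = 9,  c = 369−9² = 288
v_rel = (-15, 3),  |v_rel|² = 234;  v_rel·d = (-15)·(-15) + (3)·(12) = 261
234·t² − 522·t + 288 = 0  ⇒  m = 261² − 234·288 = 729
m = 729 > 0,  v_rel·d = 261 > 0  ⇒  inside

inside=yes margin=729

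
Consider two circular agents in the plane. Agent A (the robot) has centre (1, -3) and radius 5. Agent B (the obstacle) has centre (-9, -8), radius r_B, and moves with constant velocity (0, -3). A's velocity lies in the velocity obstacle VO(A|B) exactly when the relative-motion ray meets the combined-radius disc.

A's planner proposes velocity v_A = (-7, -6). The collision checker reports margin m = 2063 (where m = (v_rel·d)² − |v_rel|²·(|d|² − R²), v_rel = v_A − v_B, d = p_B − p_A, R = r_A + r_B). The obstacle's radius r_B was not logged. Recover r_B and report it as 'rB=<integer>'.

m = 2063
d = (-10, -5);  v_rel = (-7, -3),  |v_rel|² = 58
v_rel×d = (-7)·(-5) − (-3)·(-10) = 5
since m = R²·58 − 5²:  R² = (25 + 2063) / 58 = 36
R = √36 = 6  ⇒  r_B = 6 − 5 = 1

rB=1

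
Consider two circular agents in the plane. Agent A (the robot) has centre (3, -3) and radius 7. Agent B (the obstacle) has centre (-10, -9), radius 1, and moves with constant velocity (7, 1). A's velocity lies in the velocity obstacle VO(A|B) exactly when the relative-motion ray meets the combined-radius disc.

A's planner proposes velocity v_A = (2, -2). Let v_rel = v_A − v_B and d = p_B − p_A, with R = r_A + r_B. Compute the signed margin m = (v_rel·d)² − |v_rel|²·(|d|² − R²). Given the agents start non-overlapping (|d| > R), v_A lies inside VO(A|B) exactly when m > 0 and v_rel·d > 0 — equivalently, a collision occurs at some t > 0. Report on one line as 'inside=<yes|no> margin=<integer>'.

d = (-13, -6),  |d|² = 205;  R = 7+1 = 8,  c = 205−8² = 141
v_rel = (-5, -3),  |v_rel|² = 34;  v_rel·d = (-5)·(-13) + (-3)·(-6) = 83
34·t² − 166·t + 141 = 0  ⇒  m = 83² − 34·141 = 2095
m = 2095 > 0,  v_rel·d = 83 > 0  ⇒  inside

inside=yes margin=2095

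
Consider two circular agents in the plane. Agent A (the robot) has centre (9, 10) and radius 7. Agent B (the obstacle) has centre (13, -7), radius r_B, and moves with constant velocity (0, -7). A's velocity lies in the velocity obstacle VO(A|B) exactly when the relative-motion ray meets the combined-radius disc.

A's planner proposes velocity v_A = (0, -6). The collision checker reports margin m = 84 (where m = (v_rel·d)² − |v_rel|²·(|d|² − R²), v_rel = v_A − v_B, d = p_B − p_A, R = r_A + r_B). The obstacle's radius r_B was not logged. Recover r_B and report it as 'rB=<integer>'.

m = 84
d = (4, -17);  v_rel = (0, 1),  |v_rel|² = 1
v_rel×d = (0)·(-17) − (1)·(4) = -4
since m = R²·1 − (-4)²:  R² = (16 + 84) / 1 = 100
R = √100 = 10  ⇒  r_B = 10 − 7 = 3

rB=3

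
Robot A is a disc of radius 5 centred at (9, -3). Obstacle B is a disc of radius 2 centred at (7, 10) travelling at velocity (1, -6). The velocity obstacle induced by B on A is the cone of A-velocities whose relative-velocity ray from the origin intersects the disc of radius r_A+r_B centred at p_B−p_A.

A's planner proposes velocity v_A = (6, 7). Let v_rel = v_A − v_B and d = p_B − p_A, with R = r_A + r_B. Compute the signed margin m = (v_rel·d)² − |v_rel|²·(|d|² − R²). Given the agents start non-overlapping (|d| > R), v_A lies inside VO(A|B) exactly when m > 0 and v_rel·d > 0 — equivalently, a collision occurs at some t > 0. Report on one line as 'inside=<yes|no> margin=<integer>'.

d = (-2, 13),  |d|² = 173;  R = 5+2 = 7,  c = 173−7² = 124
v_rel = (5, 13),  |v_rel|² = 194;  v_rel·d = (5)·(-2) + (13)·(13) = 159
194·t² − 318·t + 124 = 0  ⇒  m = 159² − 194·124 = 1225
m = 1225 > 0,  v_rel·d = 159 > 0  ⇒  inside

inside=yes margin=1225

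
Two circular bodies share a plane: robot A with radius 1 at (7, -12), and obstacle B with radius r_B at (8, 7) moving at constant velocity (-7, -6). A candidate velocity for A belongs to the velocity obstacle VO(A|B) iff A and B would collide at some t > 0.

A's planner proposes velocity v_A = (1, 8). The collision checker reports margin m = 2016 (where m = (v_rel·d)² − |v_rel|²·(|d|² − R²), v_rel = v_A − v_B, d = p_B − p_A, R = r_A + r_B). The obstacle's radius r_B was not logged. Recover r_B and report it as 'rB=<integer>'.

m = 2016
d = (1, 19);  v_rel = (8, 14),  |v_rel|² = 260
v_rel×d = (8)·(19) − (14)·(1) = 138
since m = R²·260 − 138²:  R² = (19044 + 2016) / 260 = 81
R = √81 = 9  ⇒  r_B = 9 − 1 = 8

rB=8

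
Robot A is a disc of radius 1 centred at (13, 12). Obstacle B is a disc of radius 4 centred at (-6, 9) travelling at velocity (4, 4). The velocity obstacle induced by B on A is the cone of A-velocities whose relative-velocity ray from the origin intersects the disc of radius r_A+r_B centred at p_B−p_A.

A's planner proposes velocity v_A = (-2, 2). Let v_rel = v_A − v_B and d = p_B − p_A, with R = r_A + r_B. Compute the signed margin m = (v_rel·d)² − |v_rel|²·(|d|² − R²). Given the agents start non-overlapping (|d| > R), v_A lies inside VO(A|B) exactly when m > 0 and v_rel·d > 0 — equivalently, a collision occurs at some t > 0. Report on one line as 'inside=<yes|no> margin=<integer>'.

d = (-19, -3),  |d|² = 370;  R = 1+4 = 5,  c = 370−5² = 345
v_rel = (-6, -2),  |v_rel|² = 40;  v_rel·d = (-6)·(-19) + (-2)·(-3) = 120
40·t² − 240·t + 345 = 0  ⇒  m = 120² − 40·345 = 600
m = 600 > 0,  v_rel·d = 120 > 0  ⇒  inside

inside=yes margin=600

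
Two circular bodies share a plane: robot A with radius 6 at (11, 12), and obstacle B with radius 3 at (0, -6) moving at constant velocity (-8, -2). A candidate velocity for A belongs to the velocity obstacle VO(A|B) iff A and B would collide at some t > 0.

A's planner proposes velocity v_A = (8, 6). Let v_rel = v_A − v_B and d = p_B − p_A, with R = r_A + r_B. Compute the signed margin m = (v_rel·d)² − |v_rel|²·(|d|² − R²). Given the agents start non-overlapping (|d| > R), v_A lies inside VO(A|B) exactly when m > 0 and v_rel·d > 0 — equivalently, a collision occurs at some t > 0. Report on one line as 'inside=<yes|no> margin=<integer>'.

d = (-11, -18),  |d|² = 445;  R = 6+3 = 9,  c = 445−9² = 364
v_rel = (16, 8),  |v_rel|² = 320;  v_rel·d = (16)·(-11) + (8)·(-18) = -320
320·t² + 640·t + 364 = 0  ⇒  m = (-320)² − 320·364 = -14080
m = -14080 < 0,  v_rel·d = -320 < 0  ⇒  outside

inside=no margin=-14080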